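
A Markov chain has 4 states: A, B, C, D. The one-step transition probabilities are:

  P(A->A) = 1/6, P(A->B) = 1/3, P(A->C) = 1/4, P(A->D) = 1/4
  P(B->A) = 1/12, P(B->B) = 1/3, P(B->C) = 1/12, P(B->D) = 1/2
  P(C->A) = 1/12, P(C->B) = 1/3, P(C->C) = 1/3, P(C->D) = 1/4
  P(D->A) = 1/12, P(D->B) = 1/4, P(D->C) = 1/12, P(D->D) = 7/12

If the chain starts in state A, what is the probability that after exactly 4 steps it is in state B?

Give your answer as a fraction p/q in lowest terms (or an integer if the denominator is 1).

Answer: 2035/6912

Derivation:
Computing P^4 by repeated multiplication:
P^1 =
  A: [1/6, 1/3, 1/4, 1/4]
  B: [1/12, 1/3, 1/12, 1/2]
  C: [1/12, 1/3, 1/3, 1/4]
  D: [1/12, 1/4, 1/12, 7/12]
P^2 =
  A: [7/72, 5/16, 25/144, 5/12]
  B: [13/144, 7/24, 17/144, 1/2]
  C: [13/144, 5/16, 13/72, 5/12]
  D: [13/144, 41/144, 17/144, 73/144]
P^3 =
  A: [79/864, 43/144, 247/1728, 269/576]
  B: [157/1728, 7/24, 221/1728, 47/96]
  C: [157/1728, 43/144, 31/216, 269/576]
  D: [157/1728, 503/1728, 221/1728, 847/1728]
P^4 =
  A: [943/10368, 2035/6912, 2785/20736, 415/864]
  B: [1885/20736, 337/1152, 2705/20736, 35/72]
  C: [1885/20736, 2035/6912, 1393/10368, 415/864]
  D: [1885/20736, 6065/20736, 2705/20736, 10081/20736]

(P^4)[A -> B] = 2035/6912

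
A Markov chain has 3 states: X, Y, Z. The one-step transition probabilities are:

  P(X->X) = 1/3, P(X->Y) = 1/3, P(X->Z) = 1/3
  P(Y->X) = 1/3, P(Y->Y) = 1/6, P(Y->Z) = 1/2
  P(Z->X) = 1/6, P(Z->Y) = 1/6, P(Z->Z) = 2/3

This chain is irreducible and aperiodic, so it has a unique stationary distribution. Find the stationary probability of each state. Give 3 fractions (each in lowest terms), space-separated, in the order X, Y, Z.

Answer: 7/29 6/29 16/29

Derivation:
The stationary distribution satisfies pi = pi * P, i.e.:
  pi_X = 1/3*pi_X + 1/3*pi_Y + 1/6*pi_Z
  pi_Y = 1/3*pi_X + 1/6*pi_Y + 1/6*pi_Z
  pi_Z = 1/3*pi_X + 1/2*pi_Y + 2/3*pi_Z
with normalization: pi_X + pi_Y + pi_Z = 1.

Using the first 2 balance equations plus normalization, the linear system A*pi = b is:
  [-2/3, 1/3, 1/6] . pi = 0
  [1/3, -5/6, 1/6] . pi = 0
  [1, 1, 1] . pi = 1

Solving yields:
  pi_X = 7/29
  pi_Y = 6/29
  pi_Z = 16/29

Verification (pi * P):
  7/29*1/3 + 6/29*1/3 + 16/29*1/6 = 7/29 = pi_X  (ok)
  7/29*1/3 + 6/29*1/6 + 16/29*1/6 = 6/29 = pi_Y  (ok)
  7/29*1/3 + 6/29*1/2 + 16/29*2/3 = 16/29 = pi_Z  (ok)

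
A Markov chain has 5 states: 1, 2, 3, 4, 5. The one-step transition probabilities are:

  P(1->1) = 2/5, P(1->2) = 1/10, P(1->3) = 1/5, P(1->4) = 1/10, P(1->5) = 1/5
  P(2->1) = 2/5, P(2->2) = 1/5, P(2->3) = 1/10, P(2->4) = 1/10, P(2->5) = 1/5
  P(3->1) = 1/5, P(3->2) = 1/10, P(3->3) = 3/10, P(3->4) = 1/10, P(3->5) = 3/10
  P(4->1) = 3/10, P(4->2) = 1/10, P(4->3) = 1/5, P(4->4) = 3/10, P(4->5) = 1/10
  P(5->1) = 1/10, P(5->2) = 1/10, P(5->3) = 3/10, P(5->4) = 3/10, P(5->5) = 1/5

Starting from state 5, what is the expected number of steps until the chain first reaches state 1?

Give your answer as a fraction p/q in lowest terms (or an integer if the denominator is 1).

Answer: 8820/1801

Derivation:
Let h_i = expected steps to first reach 1 from state i.
Boundary: h_1 = 0.
First-step equations for the other states:
  h_2 = 1 + 2/5*h_1 + 1/5*h_2 + 1/10*h_3 + 1/10*h_4 + 1/5*h_5
  h_3 = 1 + 1/5*h_1 + 1/10*h_2 + 3/10*h_3 + 1/10*h_4 + 3/10*h_5
  h_4 = 1 + 3/10*h_1 + 1/10*h_2 + 1/5*h_3 + 3/10*h_4 + 1/10*h_5
  h_5 = 1 + 1/10*h_1 + 1/10*h_2 + 3/10*h_3 + 3/10*h_4 + 1/5*h_5

Substituting h_1 = 0 and rearranging gives the linear system (I - Q) h = 1:
  [4/5, -1/10, -1/10, -1/5] . (h_2, h_3, h_4, h_5) = 1
  [-1/10, 7/10, -1/10, -3/10] . (h_2, h_3, h_4, h_5) = 1
  [-1/10, -1/5, 7/10, -1/10] . (h_2, h_3, h_4, h_5) = 1
  [-1/10, -3/10, -3/10, 4/5] . (h_2, h_3, h_4, h_5) = 1

Solving yields:
  h_2 = 6380/1801
  h_3 = 8280/1801
  h_4 = 7110/1801
  h_5 = 8820/1801

Starting state is 5, so the expected hitting time is h_5 = 8820/1801.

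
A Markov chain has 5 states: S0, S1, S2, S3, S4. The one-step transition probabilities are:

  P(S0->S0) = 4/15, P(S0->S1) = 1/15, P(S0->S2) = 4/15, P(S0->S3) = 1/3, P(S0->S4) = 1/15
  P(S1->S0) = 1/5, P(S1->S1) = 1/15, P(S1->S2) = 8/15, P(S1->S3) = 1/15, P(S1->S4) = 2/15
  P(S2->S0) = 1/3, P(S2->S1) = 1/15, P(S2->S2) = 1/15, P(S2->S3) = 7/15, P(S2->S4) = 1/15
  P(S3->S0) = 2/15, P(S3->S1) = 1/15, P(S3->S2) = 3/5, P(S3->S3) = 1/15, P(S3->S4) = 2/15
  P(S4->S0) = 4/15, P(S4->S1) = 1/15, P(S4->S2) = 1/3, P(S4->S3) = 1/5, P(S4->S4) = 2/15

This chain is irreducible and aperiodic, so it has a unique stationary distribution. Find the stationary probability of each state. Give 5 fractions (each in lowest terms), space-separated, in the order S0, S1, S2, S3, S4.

The stationary distribution satisfies pi = pi * P, i.e.:
  pi_S0 = 4/15*pi_S0 + 1/5*pi_S1 + 1/3*pi_S2 + 2/15*pi_S3 + 4/15*pi_S4
  pi_S1 = 1/15*pi_S0 + 1/15*pi_S1 + 1/15*pi_S2 + 1/15*pi_S3 + 1/15*pi_S4
  pi_S2 = 4/15*pi_S0 + 8/15*pi_S1 + 1/15*pi_S2 + 3/5*pi_S3 + 1/3*pi_S4
  pi_S3 = 1/3*pi_S0 + 1/15*pi_S1 + 7/15*pi_S2 + 1/15*pi_S3 + 1/5*pi_S4
  pi_S4 = 1/15*pi_S0 + 2/15*pi_S1 + 1/15*pi_S2 + 2/15*pi_S3 + 2/15*pi_S4
with normalization: pi_S0 + pi_S1 + pi_S2 + pi_S3 + pi_S4 = 1.

Using the first 4 balance equations plus normalization, the linear system A*pi = b is:
  [-11/15, 1/5, 1/3, 2/15, 4/15] . pi = 0
  [1/15, -14/15, 1/15, 1/15, 1/15] . pi = 0
  [4/15, 8/15, -14/15, 3/5, 1/3] . pi = 0
  [1/3, 1/15, 7/15, -14/15, 1/5] . pi = 0
  [1, 1, 1, 1, 1] . pi = 1

Solving yields:
  pi_S0 = 17353/70230
  pi_S1 = 1/15
  pi_S2 = 22337/70230
  pi_S3 = 638/2341
  pi_S4 = 3359/35115

Verification (pi * P):
  17353/70230*4/15 + 1/15*1/5 + 22337/70230*1/3 + 638/2341*2/15 + 3359/35115*4/15 = 17353/70230 = pi_S0  (ok)
  17353/70230*1/15 + 1/15*1/15 + 22337/70230*1/15 + 638/2341*1/15 + 3359/35115*1/15 = 1/15 = pi_S1  (ok)
  17353/70230*4/15 + 1/15*8/15 + 22337/70230*1/15 + 638/2341*3/5 + 3359/35115*1/3 = 22337/70230 = pi_S2  (ok)
  17353/70230*1/3 + 1/15*1/15 + 22337/70230*7/15 + 638/2341*1/15 + 3359/35115*1/5 = 638/2341 = pi_S3  (ok)
  17353/70230*1/15 + 1/15*2/15 + 22337/70230*1/15 + 638/2341*2/15 + 3359/35115*2/15 = 3359/35115 = pi_S4  (ok)

Answer: 17353/70230 1/15 22337/70230 638/2341 3359/35115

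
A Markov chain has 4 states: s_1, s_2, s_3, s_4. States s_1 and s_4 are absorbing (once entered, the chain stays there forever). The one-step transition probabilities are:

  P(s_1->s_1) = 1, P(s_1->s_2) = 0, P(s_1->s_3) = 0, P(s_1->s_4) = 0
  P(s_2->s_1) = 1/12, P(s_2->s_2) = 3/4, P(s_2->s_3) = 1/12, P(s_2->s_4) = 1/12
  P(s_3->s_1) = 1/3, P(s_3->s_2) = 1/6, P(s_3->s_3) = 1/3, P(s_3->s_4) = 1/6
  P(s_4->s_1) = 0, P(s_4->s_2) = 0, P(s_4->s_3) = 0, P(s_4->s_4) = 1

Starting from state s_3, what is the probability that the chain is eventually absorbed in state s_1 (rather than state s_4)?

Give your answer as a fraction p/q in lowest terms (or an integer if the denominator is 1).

Let a_i = P(absorbed in s_1 | start in state i).
Boundary conditions: a_s_1 = 1, a_s_4 = 0.
For each transient state i, a_i = sum_j P(i->j) * a_j:
  a_s_2 = 1/12*a_s_1 + 3/4*a_s_2 + 1/12*a_s_3 + 1/12*a_s_4
  a_s_3 = 1/3*a_s_1 + 1/6*a_s_2 + 1/3*a_s_3 + 1/6*a_s_4

Substituting a_s_1 = 1 and a_s_4 = 0, rearrange to (I - Q) a = r where r[i] = P(i -> s_1):
  [1/4, -1/12] . (a_s_2, a_s_3) = 1/12
  [-1/6, 2/3] . (a_s_2, a_s_3) = 1/3

Solving yields:
  a_s_2 = 6/11
  a_s_3 = 7/11

Starting state is s_3, so the absorption probability is a_s_3 = 7/11.

Answer: 7/11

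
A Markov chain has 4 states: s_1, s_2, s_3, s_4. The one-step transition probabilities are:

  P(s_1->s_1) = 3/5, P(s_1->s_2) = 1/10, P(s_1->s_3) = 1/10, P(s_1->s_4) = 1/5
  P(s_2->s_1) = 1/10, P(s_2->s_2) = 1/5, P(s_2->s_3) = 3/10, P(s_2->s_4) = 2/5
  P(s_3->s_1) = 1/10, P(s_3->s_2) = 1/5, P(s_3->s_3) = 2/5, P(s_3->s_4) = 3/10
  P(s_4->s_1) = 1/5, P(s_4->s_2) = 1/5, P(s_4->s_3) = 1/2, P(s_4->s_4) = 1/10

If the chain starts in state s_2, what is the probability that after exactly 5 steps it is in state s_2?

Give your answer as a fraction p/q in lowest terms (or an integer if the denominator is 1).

Computing P^5 by repeated multiplication:
P^1 =
  s_1: [3/5, 1/10, 1/10, 1/5]
  s_2: [1/10, 1/5, 3/10, 2/5]
  s_3: [1/10, 1/5, 2/5, 3/10]
  s_4: [1/5, 1/5, 1/2, 1/10]
P^2 =
  s_1: [21/50, 7/50, 23/100, 21/100]
  s_2: [19/100, 19/100, 39/100, 23/100]
  s_3: [9/50, 19/100, 19/50, 1/4]
  s_4: [21/100, 9/50, 33/100, 7/25]
P^3 =
  s_1: [331/1000, 79/500, 281/1000, 23/100]
  s_2: [109/500, 181/1000, 347/1000, 127/500]
  s_3: [43/200, 91/500, 44/125, 251/1000]
  s_4: [233/1000, 179/1000, 347/1000, 241/1000]
P^4 =
  s_1: [577/2000, 1669/10000, 3079/10000, 2367/10000]
  s_2: [293/1250, 891/5000, 3419/10000, 491/2000]
  s_3: [1163/5000, 357/2000, 214/625, 493/2000]
  s_4: [1203/5000, 1767/10000, 3363/10000, 154/625]
P^5 =
  s_1: [3349/12500, 3423/20000, 32043/100000, 481/2000]
  s_2: [967/4000, 2207/12500, 33641/100000, 1533/6250]
  s_3: [4819/20000, 8837/50000, 16851/50000, 24529/100000]
  s_4: [12247/50000, 8797/50000, 33479/100000, 24433/100000]

(P^5)[s_2 -> s_2] = 2207/12500

Answer: 2207/12500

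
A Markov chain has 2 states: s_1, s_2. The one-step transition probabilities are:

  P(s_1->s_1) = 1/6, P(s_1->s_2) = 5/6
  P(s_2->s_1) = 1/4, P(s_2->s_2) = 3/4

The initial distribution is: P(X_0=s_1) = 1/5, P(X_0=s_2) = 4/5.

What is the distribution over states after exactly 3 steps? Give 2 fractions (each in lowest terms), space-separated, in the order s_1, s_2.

Propagating the distribution step by step (d_{t+1} = d_t * P):
d_0 = (s_1=1/5, s_2=4/5)
  d_1[s_1] = 1/5*1/6 + 4/5*1/4 = 7/30
  d_1[s_2] = 1/5*5/6 + 4/5*3/4 = 23/30
d_1 = (s_1=7/30, s_2=23/30)
  d_2[s_1] = 7/30*1/6 + 23/30*1/4 = 83/360
  d_2[s_2] = 7/30*5/6 + 23/30*3/4 = 277/360
d_2 = (s_1=83/360, s_2=277/360)
  d_3[s_1] = 83/360*1/6 + 277/360*1/4 = 997/4320
  d_3[s_2] = 83/360*5/6 + 277/360*3/4 = 3323/4320
d_3 = (s_1=997/4320, s_2=3323/4320)

Answer: 997/4320 3323/4320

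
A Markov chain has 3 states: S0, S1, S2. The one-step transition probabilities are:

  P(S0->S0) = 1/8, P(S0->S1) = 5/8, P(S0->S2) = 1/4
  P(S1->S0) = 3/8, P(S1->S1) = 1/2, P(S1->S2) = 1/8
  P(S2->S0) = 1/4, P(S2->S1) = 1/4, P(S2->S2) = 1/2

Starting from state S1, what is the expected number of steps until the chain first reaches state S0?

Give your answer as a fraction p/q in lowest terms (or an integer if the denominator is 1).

Let h_i = expected steps to first reach S0 from state i.
Boundary: h_S0 = 0.
First-step equations for the other states:
  h_S1 = 1 + 3/8*h_S0 + 1/2*h_S1 + 1/8*h_S2
  h_S2 = 1 + 1/4*h_S0 + 1/4*h_S1 + 1/2*h_S2

Substituting h_S0 = 0 and rearranging gives the linear system (I - Q) h = 1:
  [1/2, -1/8] . (h_S1, h_S2) = 1
  [-1/4, 1/2] . (h_S1, h_S2) = 1

Solving yields:
  h_S1 = 20/7
  h_S2 = 24/7

Starting state is S1, so the expected hitting time is h_S1 = 20/7.

Answer: 20/7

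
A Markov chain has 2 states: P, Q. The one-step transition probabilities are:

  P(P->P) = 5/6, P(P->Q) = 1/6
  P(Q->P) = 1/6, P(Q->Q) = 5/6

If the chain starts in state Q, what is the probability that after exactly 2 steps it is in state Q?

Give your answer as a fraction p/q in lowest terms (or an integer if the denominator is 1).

Answer: 13/18

Derivation:
Computing P^2 by repeated multiplication:
P^1 =
  P: [5/6, 1/6]
  Q: [1/6, 5/6]
P^2 =
  P: [13/18, 5/18]
  Q: [5/18, 13/18]

(P^2)[Q -> Q] = 13/18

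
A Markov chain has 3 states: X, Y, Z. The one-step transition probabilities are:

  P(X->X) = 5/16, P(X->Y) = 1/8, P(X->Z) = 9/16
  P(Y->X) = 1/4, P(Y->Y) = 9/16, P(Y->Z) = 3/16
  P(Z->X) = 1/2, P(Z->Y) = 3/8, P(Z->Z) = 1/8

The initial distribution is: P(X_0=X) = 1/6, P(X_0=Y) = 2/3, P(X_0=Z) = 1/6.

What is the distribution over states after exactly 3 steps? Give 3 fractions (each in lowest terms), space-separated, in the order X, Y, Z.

Answer: 8405/24576 2243/6144 7199/24576

Derivation:
Propagating the distribution step by step (d_{t+1} = d_t * P):
d_0 = (X=1/6, Y=2/3, Z=1/6)
  d_1[X] = 1/6*5/16 + 2/3*1/4 + 1/6*1/2 = 29/96
  d_1[Y] = 1/6*1/8 + 2/3*9/16 + 1/6*3/8 = 11/24
  d_1[Z] = 1/6*9/16 + 2/3*3/16 + 1/6*1/8 = 23/96
d_1 = (X=29/96, Y=11/24, Z=23/96)
  d_2[X] = 29/96*5/16 + 11/24*1/4 + 23/96*1/2 = 505/1536
  d_2[Y] = 29/96*1/8 + 11/24*9/16 + 23/96*3/8 = 37/96
  d_2[Z] = 29/96*9/16 + 11/24*3/16 + 23/96*1/8 = 439/1536
d_2 = (X=505/1536, Y=37/96, Z=439/1536)
  d_3[X] = 505/1536*5/16 + 37/96*1/4 + 439/1536*1/2 = 8405/24576
  d_3[Y] = 505/1536*1/8 + 37/96*9/16 + 439/1536*3/8 = 2243/6144
  d_3[Z] = 505/1536*9/16 + 37/96*3/16 + 439/1536*1/8 = 7199/24576
d_3 = (X=8405/24576, Y=2243/6144, Z=7199/24576)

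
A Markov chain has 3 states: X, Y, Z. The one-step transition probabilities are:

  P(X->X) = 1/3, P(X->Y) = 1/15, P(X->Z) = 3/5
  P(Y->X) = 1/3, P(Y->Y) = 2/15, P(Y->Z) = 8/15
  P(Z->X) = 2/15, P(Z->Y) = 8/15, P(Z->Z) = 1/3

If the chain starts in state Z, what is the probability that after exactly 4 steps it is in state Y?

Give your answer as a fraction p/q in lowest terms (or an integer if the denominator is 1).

Answer: 1012/3375

Derivation:
Computing P^4 by repeated multiplication:
P^1 =
  X: [1/3, 1/15, 3/5]
  Y: [1/3, 2/15, 8/15]
  Z: [2/15, 8/15, 1/3]
P^2 =
  X: [16/75, 79/225, 98/225]
  Y: [17/75, 73/225, 101/225]
  Z: [4/15, 58/225, 107/225]
P^3 =
  X: [277/1125, 22/75, 518/1125]
  Y: [274/1125, 67/225, 172/375]
  Z: [268/1125, 344/1125, 57/125]
P^4 =
  X: [1357/5625, 5081/16875, 7723/16875]
  Y: [151/625, 5072/16875, 7726/16875]
  Z: [454/1875, 1012/3375, 7729/16875]

(P^4)[Z -> Y] = 1012/3375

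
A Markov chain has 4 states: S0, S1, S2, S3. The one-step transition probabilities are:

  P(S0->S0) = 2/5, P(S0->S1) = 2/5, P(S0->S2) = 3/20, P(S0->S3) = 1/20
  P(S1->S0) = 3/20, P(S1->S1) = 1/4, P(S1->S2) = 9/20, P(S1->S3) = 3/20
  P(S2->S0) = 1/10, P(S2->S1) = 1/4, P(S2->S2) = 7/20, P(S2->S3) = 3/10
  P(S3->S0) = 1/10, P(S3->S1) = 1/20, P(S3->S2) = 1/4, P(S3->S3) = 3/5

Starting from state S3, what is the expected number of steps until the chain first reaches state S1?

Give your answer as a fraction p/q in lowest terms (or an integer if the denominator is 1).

Let h_i = expected steps to first reach S1 from state i.
Boundary: h_S1 = 0.
First-step equations for the other states:
  h_S0 = 1 + 2/5*h_S0 + 2/5*h_S1 + 3/20*h_S2 + 1/20*h_S3
  h_S2 = 1 + 1/10*h_S0 + 1/4*h_S1 + 7/20*h_S2 + 3/10*h_S3
  h_S3 = 1 + 1/10*h_S0 + 1/20*h_S1 + 1/4*h_S2 + 3/5*h_S3

Substituting h_S1 = 0 and rearranging gives the linear system (I - Q) h = 1:
  [3/5, -3/20, -1/20] . (h_S0, h_S2, h_S3) = 1
  [-1/10, 13/20, -3/10] . (h_S0, h_S2, h_S3) = 1
  [-1/10, -1/4, 2/5] . (h_S0, h_S2, h_S3) = 1

Solving yields:
  h_S0 = 335/96
  h_S2 = 245/48
  h_S3 = 105/16

Starting state is S3, so the expected hitting time is h_S3 = 105/16.

Answer: 105/16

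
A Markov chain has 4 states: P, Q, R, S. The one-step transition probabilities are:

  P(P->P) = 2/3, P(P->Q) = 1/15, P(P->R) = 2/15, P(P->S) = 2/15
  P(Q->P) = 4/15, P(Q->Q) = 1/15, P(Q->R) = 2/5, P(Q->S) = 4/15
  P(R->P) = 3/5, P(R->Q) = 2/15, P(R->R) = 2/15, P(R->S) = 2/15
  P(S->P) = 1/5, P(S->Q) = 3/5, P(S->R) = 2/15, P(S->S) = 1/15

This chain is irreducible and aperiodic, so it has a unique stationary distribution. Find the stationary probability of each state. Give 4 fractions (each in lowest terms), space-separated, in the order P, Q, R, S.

Answer: 433/824 16/103 18/103 119/824

Derivation:
The stationary distribution satisfies pi = pi * P, i.e.:
  pi_P = 2/3*pi_P + 4/15*pi_Q + 3/5*pi_R + 1/5*pi_S
  pi_Q = 1/15*pi_P + 1/15*pi_Q + 2/15*pi_R + 3/5*pi_S
  pi_R = 2/15*pi_P + 2/5*pi_Q + 2/15*pi_R + 2/15*pi_S
  pi_S = 2/15*pi_P + 4/15*pi_Q + 2/15*pi_R + 1/15*pi_S
with normalization: pi_P + pi_Q + pi_R + pi_S = 1.

Using the first 3 balance equations plus normalization, the linear system A*pi = b is:
  [-1/3, 4/15, 3/5, 1/5] . pi = 0
  [1/15, -14/15, 2/15, 3/5] . pi = 0
  [2/15, 2/5, -13/15, 2/15] . pi = 0
  [1, 1, 1, 1] . pi = 1

Solving yields:
  pi_P = 433/824
  pi_Q = 16/103
  pi_R = 18/103
  pi_S = 119/824

Verification (pi * P):
  433/824*2/3 + 16/103*4/15 + 18/103*3/5 + 119/824*1/5 = 433/824 = pi_P  (ok)
  433/824*1/15 + 16/103*1/15 + 18/103*2/15 + 119/824*3/5 = 16/103 = pi_Q  (ok)
  433/824*2/15 + 16/103*2/5 + 18/103*2/15 + 119/824*2/15 = 18/103 = pi_R  (ok)
  433/824*2/15 + 16/103*4/15 + 18/103*2/15 + 119/824*1/15 = 119/824 = pi_S  (ok)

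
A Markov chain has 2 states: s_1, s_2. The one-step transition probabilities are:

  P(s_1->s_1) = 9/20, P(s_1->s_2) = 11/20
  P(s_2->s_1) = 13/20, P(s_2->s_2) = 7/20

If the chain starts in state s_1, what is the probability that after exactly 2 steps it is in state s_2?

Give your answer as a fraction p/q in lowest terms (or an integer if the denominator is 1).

Computing P^2 by repeated multiplication:
P^1 =
  s_1: [9/20, 11/20]
  s_2: [13/20, 7/20]
P^2 =
  s_1: [14/25, 11/25]
  s_2: [13/25, 12/25]

(P^2)[s_1 -> s_2] = 11/25

Answer: 11/25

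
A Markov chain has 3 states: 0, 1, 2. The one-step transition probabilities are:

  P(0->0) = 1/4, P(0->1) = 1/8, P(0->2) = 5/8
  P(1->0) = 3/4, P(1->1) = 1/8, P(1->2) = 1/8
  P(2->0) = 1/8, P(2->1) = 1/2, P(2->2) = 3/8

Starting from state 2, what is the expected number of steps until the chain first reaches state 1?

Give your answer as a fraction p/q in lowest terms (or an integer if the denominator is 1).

Answer: 56/25

Derivation:
Let h_i = expected steps to first reach 1 from state i.
Boundary: h_1 = 0.
First-step equations for the other states:
  h_0 = 1 + 1/4*h_0 + 1/8*h_1 + 5/8*h_2
  h_2 = 1 + 1/8*h_0 + 1/2*h_1 + 3/8*h_2

Substituting h_1 = 0 and rearranging gives the linear system (I - Q) h = 1:
  [3/4, -5/8] . (h_0, h_2) = 1
  [-1/8, 5/8] . (h_0, h_2) = 1

Solving yields:
  h_0 = 16/5
  h_2 = 56/25

Starting state is 2, so the expected hitting time is h_2 = 56/25.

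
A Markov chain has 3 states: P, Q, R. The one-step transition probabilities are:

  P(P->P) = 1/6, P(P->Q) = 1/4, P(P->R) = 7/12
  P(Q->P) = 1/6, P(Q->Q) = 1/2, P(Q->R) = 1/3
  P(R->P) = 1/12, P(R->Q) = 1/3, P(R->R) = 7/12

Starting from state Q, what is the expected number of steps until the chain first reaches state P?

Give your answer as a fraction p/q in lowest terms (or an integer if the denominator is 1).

Answer: 54/7

Derivation:
Let h_i = expected steps to first reach P from state i.
Boundary: h_P = 0.
First-step equations for the other states:
  h_Q = 1 + 1/6*h_P + 1/2*h_Q + 1/3*h_R
  h_R = 1 + 1/12*h_P + 1/3*h_Q + 7/12*h_R

Substituting h_P = 0 and rearranging gives the linear system (I - Q) h = 1:
  [1/2, -1/3] . (h_Q, h_R) = 1
  [-1/3, 5/12] . (h_Q, h_R) = 1

Solving yields:
  h_Q = 54/7
  h_R = 60/7

Starting state is Q, so the expected hitting time is h_Q = 54/7.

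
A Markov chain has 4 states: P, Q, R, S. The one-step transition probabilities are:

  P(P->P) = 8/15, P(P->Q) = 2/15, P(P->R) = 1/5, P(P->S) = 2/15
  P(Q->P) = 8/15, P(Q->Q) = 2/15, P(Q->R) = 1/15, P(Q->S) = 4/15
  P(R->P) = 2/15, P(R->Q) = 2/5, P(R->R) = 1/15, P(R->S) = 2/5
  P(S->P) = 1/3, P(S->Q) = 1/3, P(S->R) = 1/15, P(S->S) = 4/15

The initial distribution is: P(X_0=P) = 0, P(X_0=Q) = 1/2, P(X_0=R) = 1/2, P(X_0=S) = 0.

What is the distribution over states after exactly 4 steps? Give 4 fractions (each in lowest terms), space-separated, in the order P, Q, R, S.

Answer: 7402/16875 3566/16875 707/5625 1262/5625

Derivation:
Propagating the distribution step by step (d_{t+1} = d_t * P):
d_0 = (P=0, Q=1/2, R=1/2, S=0)
  d_1[P] = 0*8/15 + 1/2*8/15 + 1/2*2/15 + 0*1/3 = 1/3
  d_1[Q] = 0*2/15 + 1/2*2/15 + 1/2*2/5 + 0*1/3 = 4/15
  d_1[R] = 0*1/5 + 1/2*1/15 + 1/2*1/15 + 0*1/15 = 1/15
  d_1[S] = 0*2/15 + 1/2*4/15 + 1/2*2/5 + 0*4/15 = 1/3
d_1 = (P=1/3, Q=4/15, R=1/15, S=1/3)
  d_2[P] = 1/3*8/15 + 4/15*8/15 + 1/15*2/15 + 1/3*1/3 = 11/25
  d_2[Q] = 1/3*2/15 + 4/15*2/15 + 1/15*2/5 + 1/3*1/3 = 49/225
  d_2[R] = 1/3*1/5 + 4/15*1/15 + 1/15*1/15 + 1/3*1/15 = 1/9
  d_2[S] = 1/3*2/15 + 4/15*4/15 + 1/15*2/5 + 1/3*4/15 = 52/225
d_2 = (P=11/25, Q=49/225, R=1/9, S=52/225)
  d_3[P] = 11/25*8/15 + 49/225*8/15 + 1/9*2/15 + 52/225*1/3 = 166/375
  d_3[Q] = 11/25*2/15 + 49/225*2/15 + 1/9*2/5 + 52/225*1/3 = 706/3375
  d_3[R] = 11/25*1/5 + 49/225*1/15 + 1/9*1/15 + 52/225*1/15 = 47/375
  d_3[S] = 11/25*2/15 + 49/225*4/15 + 1/9*2/5 + 52/225*4/15 = 752/3375
d_3 = (P=166/375, Q=706/3375, R=47/375, S=752/3375)
  d_4[P] = 166/375*8/15 + 706/3375*8/15 + 47/375*2/15 + 752/3375*1/3 = 7402/16875
  d_4[Q] = 166/375*2/15 + 706/3375*2/15 + 47/375*2/5 + 752/3375*1/3 = 3566/16875
  d_4[R] = 166/375*1/5 + 706/3375*1/15 + 47/375*1/15 + 752/3375*1/15 = 707/5625
  d_4[S] = 166/375*2/15 + 706/3375*4/15 + 47/375*2/5 + 752/3375*4/15 = 1262/5625
d_4 = (P=7402/16875, Q=3566/16875, R=707/5625, S=1262/5625)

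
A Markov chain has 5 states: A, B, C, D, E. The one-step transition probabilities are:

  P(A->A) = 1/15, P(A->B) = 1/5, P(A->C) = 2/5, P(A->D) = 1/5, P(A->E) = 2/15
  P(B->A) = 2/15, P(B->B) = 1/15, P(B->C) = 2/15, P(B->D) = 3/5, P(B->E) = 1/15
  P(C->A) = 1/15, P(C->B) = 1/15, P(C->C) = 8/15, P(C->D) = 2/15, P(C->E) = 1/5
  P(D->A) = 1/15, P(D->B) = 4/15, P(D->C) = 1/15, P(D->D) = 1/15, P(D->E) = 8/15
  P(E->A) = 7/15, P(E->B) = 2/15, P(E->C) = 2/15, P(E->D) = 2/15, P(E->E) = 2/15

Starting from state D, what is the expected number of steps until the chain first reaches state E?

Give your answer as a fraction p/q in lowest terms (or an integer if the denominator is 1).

Answer: 8355/2921

Derivation:
Let h_i = expected steps to first reach E from state i.
Boundary: h_E = 0.
First-step equations for the other states:
  h_A = 1 + 1/15*h_A + 1/5*h_B + 2/5*h_C + 1/5*h_D + 2/15*h_E
  h_B = 1 + 2/15*h_A + 1/15*h_B + 2/15*h_C + 3/5*h_D + 1/15*h_E
  h_C = 1 + 1/15*h_A + 1/15*h_B + 8/15*h_C + 2/15*h_D + 1/5*h_E
  h_D = 1 + 1/15*h_A + 4/15*h_B + 1/15*h_C + 1/15*h_D + 8/15*h_E

Substituting h_E = 0 and rearranging gives the linear system (I - Q) h = 1:
  [14/15, -1/5, -2/5, -1/5] . (h_A, h_B, h_C, h_D) = 1
  [-2/15, 14/15, -2/15, -3/5] . (h_A, h_B, h_C, h_D) = 1
  [-1/15, -1/15, 7/15, -2/15] . (h_A, h_B, h_C, h_D) = 1
  [-1/15, -4/15, -1/15, 14/15] . (h_A, h_B, h_C, h_D) = 1

Solving yields:
  h_A = 25455/5842
  h_B = 12060/2921
  h_C = 24375/5842
  h_D = 8355/2921

Starting state is D, so the expected hitting time is h_D = 8355/2921.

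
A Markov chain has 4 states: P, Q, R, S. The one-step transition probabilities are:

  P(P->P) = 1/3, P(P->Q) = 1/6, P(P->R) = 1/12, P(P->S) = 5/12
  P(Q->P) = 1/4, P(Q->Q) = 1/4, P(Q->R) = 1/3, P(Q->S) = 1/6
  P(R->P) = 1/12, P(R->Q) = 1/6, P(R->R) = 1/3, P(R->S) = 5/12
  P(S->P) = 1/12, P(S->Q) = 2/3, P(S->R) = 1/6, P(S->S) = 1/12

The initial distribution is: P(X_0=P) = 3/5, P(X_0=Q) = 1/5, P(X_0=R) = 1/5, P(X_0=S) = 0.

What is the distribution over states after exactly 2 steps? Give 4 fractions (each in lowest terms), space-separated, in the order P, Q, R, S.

Answer: 13/72 263/720 37/180 179/720

Derivation:
Propagating the distribution step by step (d_{t+1} = d_t * P):
d_0 = (P=3/5, Q=1/5, R=1/5, S=0)
  d_1[P] = 3/5*1/3 + 1/5*1/4 + 1/5*1/12 + 0*1/12 = 4/15
  d_1[Q] = 3/5*1/6 + 1/5*1/4 + 1/5*1/6 + 0*2/3 = 11/60
  d_1[R] = 3/5*1/12 + 1/5*1/3 + 1/5*1/3 + 0*1/6 = 11/60
  d_1[S] = 3/5*5/12 + 1/5*1/6 + 1/5*5/12 + 0*1/12 = 11/30
d_1 = (P=4/15, Q=11/60, R=11/60, S=11/30)
  d_2[P] = 4/15*1/3 + 11/60*1/4 + 11/60*1/12 + 11/30*1/12 = 13/72
  d_2[Q] = 4/15*1/6 + 11/60*1/4 + 11/60*1/6 + 11/30*2/3 = 263/720
  d_2[R] = 4/15*1/12 + 11/60*1/3 + 11/60*1/3 + 11/30*1/6 = 37/180
  d_2[S] = 4/15*5/12 + 11/60*1/6 + 11/60*5/12 + 11/30*1/12 = 179/720
d_2 = (P=13/72, Q=263/720, R=37/180, S=179/720)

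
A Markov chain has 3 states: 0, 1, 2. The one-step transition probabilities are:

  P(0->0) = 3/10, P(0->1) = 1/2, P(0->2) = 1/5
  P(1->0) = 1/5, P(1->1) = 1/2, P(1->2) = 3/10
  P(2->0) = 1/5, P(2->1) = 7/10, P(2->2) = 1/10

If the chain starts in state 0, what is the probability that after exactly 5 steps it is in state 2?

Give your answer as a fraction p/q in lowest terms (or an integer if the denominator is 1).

Computing P^5 by repeated multiplication:
P^1 =
  0: [3/10, 1/2, 1/5]
  1: [1/5, 1/2, 3/10]
  2: [1/5, 7/10, 1/10]
P^2 =
  0: [23/100, 27/50, 23/100]
  1: [11/50, 14/25, 11/50]
  2: [11/50, 13/25, 13/50]
P^3 =
  0: [223/1000, 273/500, 231/1000]
  1: [111/500, 68/125, 117/500]
  2: [111/500, 69/125, 113/500]
P^4 =
  0: [2223/10000, 2731/5000, 463/2000]
  1: [1111/5000, 1367/2500, 231/1000]
  2: [1111/5000, 1363/2500, 1163/5000]
P^5 =
  0: [22223/100000, 5463/10000, 23147/100000]
  1: [11111/50000, 2731/5000, 11579/50000]
  2: [11111/50000, 13663/25000, 11563/50000]

(P^5)[0 -> 2] = 23147/100000

Answer: 23147/100000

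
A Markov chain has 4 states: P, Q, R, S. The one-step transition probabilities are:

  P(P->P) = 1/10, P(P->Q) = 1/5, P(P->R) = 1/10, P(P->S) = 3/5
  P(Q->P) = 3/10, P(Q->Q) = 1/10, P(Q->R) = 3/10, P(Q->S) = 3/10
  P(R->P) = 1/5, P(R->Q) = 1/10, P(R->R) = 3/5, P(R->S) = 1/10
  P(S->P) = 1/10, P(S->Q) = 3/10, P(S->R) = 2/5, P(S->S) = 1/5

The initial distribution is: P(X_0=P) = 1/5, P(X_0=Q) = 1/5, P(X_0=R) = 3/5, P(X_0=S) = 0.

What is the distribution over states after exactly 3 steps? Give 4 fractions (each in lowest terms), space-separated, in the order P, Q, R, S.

Answer: 219/1250 104/625 52/125 303/1250

Derivation:
Propagating the distribution step by step (d_{t+1} = d_t * P):
d_0 = (P=1/5, Q=1/5, R=3/5, S=0)
  d_1[P] = 1/5*1/10 + 1/5*3/10 + 3/5*1/5 + 0*1/10 = 1/5
  d_1[Q] = 1/5*1/5 + 1/5*1/10 + 3/5*1/10 + 0*3/10 = 3/25
  d_1[R] = 1/5*1/10 + 1/5*3/10 + 3/5*3/5 + 0*2/5 = 11/25
  d_1[S] = 1/5*3/5 + 1/5*3/10 + 3/5*1/10 + 0*1/5 = 6/25
d_1 = (P=1/5, Q=3/25, R=11/25, S=6/25)
  d_2[P] = 1/5*1/10 + 3/25*3/10 + 11/25*1/5 + 6/25*1/10 = 21/125
  d_2[Q] = 1/5*1/5 + 3/25*1/10 + 11/25*1/10 + 6/25*3/10 = 21/125
  d_2[R] = 1/5*1/10 + 3/25*3/10 + 11/25*3/5 + 6/25*2/5 = 52/125
  d_2[S] = 1/5*3/5 + 3/25*3/10 + 11/25*1/10 + 6/25*1/5 = 31/125
d_2 = (P=21/125, Q=21/125, R=52/125, S=31/125)
  d_3[P] = 21/125*1/10 + 21/125*3/10 + 52/125*1/5 + 31/125*1/10 = 219/1250
  d_3[Q] = 21/125*1/5 + 21/125*1/10 + 52/125*1/10 + 31/125*3/10 = 104/625
  d_3[R] = 21/125*1/10 + 21/125*3/10 + 52/125*3/5 + 31/125*2/5 = 52/125
  d_3[S] = 21/125*3/5 + 21/125*3/10 + 52/125*1/10 + 31/125*1/5 = 303/1250
d_3 = (P=219/1250, Q=104/625, R=52/125, S=303/1250)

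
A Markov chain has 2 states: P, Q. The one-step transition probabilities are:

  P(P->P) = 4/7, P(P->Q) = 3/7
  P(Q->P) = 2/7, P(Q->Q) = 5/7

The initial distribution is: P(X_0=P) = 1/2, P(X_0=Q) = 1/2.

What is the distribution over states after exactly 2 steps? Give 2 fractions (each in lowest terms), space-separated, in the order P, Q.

Propagating the distribution step by step (d_{t+1} = d_t * P):
d_0 = (P=1/2, Q=1/2)
  d_1[P] = 1/2*4/7 + 1/2*2/7 = 3/7
  d_1[Q] = 1/2*3/7 + 1/2*5/7 = 4/7
d_1 = (P=3/7, Q=4/7)
  d_2[P] = 3/7*4/7 + 4/7*2/7 = 20/49
  d_2[Q] = 3/7*3/7 + 4/7*5/7 = 29/49
d_2 = (P=20/49, Q=29/49)

Answer: 20/49 29/49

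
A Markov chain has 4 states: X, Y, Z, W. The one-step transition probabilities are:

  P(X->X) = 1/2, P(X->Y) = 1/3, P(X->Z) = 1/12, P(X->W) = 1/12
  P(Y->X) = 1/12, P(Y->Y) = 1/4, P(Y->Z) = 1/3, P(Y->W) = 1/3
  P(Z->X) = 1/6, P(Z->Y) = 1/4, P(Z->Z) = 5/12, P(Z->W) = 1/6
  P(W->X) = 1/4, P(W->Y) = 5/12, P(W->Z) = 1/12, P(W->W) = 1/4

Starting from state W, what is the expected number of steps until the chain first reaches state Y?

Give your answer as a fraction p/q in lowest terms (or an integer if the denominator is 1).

Answer: 864/319

Derivation:
Let h_i = expected steps to first reach Y from state i.
Boundary: h_Y = 0.
First-step equations for the other states:
  h_X = 1 + 1/2*h_X + 1/3*h_Y + 1/12*h_Z + 1/12*h_W
  h_Z = 1 + 1/6*h_X + 1/4*h_Y + 5/12*h_Z + 1/6*h_W
  h_W = 1 + 1/4*h_X + 5/12*h_Y + 1/12*h_Z + 1/4*h_W

Substituting h_Y = 0 and rearranging gives the linear system (I - Q) h = 1:
  [1/2, -1/12, -1/12] . (h_X, h_Z, h_W) = 1
  [-1/6, 7/12, -1/6] . (h_X, h_Z, h_W) = 1
  [-1/4, -1/12, 3/4] . (h_X, h_Z, h_W) = 1

Solving yields:
  h_X = 960/319
  h_Z = 1068/319
  h_W = 864/319

Starting state is W, so the expected hitting time is h_W = 864/319.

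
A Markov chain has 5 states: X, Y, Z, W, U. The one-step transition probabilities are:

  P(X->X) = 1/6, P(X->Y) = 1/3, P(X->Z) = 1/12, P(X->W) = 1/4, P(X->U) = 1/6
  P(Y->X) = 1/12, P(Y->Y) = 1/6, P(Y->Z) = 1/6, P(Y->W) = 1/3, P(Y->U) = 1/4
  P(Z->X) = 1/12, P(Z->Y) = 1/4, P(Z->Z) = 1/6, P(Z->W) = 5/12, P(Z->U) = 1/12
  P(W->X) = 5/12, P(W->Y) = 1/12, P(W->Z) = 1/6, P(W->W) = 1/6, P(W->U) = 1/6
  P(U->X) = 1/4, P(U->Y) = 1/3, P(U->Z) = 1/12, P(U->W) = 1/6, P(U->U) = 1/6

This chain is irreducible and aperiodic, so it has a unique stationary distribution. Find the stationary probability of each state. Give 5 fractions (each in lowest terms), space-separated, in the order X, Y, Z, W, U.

The stationary distribution satisfies pi = pi * P, i.e.:
  pi_X = 1/6*pi_X + 1/12*pi_Y + 1/12*pi_Z + 5/12*pi_W + 1/4*pi_U
  pi_Y = 1/3*pi_X + 1/6*pi_Y + 1/4*pi_Z + 1/12*pi_W + 1/3*pi_U
  pi_Z = 1/12*pi_X + 1/6*pi_Y + 1/6*pi_Z + 1/6*pi_W + 1/12*pi_U
  pi_W = 1/4*pi_X + 1/3*pi_Y + 5/12*pi_Z + 1/6*pi_W + 1/6*pi_U
  pi_U = 1/6*pi_X + 1/4*pi_Y + 1/12*pi_Z + 1/6*pi_W + 1/6*pi_U
with normalization: pi_X + pi_Y + pi_Z + pi_W + pi_U = 1.

Using the first 4 balance equations plus normalization, the linear system A*pi = b is:
  [-5/6, 1/12, 1/12, 5/12, 1/4] . pi = 0
  [1/3, -5/6, 1/4, 1/12, 1/3] . pi = 0
  [1/12, 1/6, -5/6, 1/6, 1/12] . pi = 0
  [1/4, 1/3, 5/12, -5/6, 1/6] . pi = 0
  [1, 1, 1, 1, 1] . pi = 1

Solving yields:
  pi_X = 5227/24279
  pi_Y = 5377/24279
  pi_Z = 3259/24279
  pi_W = 6193/24279
  pi_U = 4223/24279

Verification (pi * P):
  5227/24279*1/6 + 5377/24279*1/12 + 3259/24279*1/12 + 6193/24279*5/12 + 4223/24279*1/4 = 5227/24279 = pi_X  (ok)
  5227/24279*1/3 + 5377/24279*1/6 + 3259/24279*1/4 + 6193/24279*1/12 + 4223/24279*1/3 = 5377/24279 = pi_Y  (ok)
  5227/24279*1/12 + 5377/24279*1/6 + 3259/24279*1/6 + 6193/24279*1/6 + 4223/24279*1/12 = 3259/24279 = pi_Z  (ok)
  5227/24279*1/4 + 5377/24279*1/3 + 3259/24279*5/12 + 6193/24279*1/6 + 4223/24279*1/6 = 6193/24279 = pi_W  (ok)
  5227/24279*1/6 + 5377/24279*1/4 + 3259/24279*1/12 + 6193/24279*1/6 + 4223/24279*1/6 = 4223/24279 = pi_U  (ok)

Answer: 5227/24279 5377/24279 3259/24279 6193/24279 4223/24279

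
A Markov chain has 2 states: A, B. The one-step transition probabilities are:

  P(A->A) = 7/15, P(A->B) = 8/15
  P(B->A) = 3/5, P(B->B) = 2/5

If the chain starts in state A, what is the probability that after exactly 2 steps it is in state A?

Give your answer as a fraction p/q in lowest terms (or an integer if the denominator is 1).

Computing P^2 by repeated multiplication:
P^1 =
  A: [7/15, 8/15]
  B: [3/5, 2/5]
P^2 =
  A: [121/225, 104/225]
  B: [13/25, 12/25]

(P^2)[A -> A] = 121/225

Answer: 121/225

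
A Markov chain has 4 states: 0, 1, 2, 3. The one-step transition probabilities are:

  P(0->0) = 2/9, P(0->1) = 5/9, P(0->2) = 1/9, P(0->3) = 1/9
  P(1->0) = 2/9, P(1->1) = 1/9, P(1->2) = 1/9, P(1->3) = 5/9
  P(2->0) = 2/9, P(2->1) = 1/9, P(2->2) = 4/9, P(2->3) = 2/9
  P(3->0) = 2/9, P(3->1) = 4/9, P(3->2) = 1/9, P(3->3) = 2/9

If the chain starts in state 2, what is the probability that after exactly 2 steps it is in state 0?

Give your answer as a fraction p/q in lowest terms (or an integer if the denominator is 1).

Computing P^2 by repeated multiplication:
P^1 =
  0: [2/9, 5/9, 1/9, 1/9]
  1: [2/9, 1/9, 1/9, 5/9]
  2: [2/9, 1/9, 4/9, 2/9]
  3: [2/9, 4/9, 1/9, 2/9]
P^2 =
  0: [2/9, 20/81, 4/27, 31/81]
  1: [2/9, 32/81, 4/27, 19/81]
  2: [2/9, 23/81, 7/27, 19/81]
  3: [2/9, 23/81, 4/27, 28/81]

(P^2)[2 -> 0] = 2/9

Answer: 2/9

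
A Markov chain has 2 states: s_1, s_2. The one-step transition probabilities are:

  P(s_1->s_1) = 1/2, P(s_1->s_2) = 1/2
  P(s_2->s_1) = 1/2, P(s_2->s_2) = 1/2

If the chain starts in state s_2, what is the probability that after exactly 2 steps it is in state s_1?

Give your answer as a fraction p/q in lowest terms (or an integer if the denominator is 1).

Computing P^2 by repeated multiplication:
P^1 =
  s_1: [1/2, 1/2]
  s_2: [1/2, 1/2]
P^2 =
  s_1: [1/2, 1/2]
  s_2: [1/2, 1/2]

(P^2)[s_2 -> s_1] = 1/2

Answer: 1/2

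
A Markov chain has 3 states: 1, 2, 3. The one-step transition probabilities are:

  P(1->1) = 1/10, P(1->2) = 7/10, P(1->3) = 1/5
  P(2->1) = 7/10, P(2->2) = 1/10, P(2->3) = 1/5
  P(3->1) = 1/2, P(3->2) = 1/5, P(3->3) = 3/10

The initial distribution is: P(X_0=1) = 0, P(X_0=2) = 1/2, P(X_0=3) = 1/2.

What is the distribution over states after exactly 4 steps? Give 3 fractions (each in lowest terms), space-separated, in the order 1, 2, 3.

Propagating the distribution step by step (d_{t+1} = d_t * P):
d_0 = (1=0, 2=1/2, 3=1/2)
  d_1[1] = 0*1/10 + 1/2*7/10 + 1/2*1/2 = 3/5
  d_1[2] = 0*7/10 + 1/2*1/10 + 1/2*1/5 = 3/20
  d_1[3] = 0*1/5 + 1/2*1/5 + 1/2*3/10 = 1/4
d_1 = (1=3/5, 2=3/20, 3=1/4)
  d_2[1] = 3/5*1/10 + 3/20*7/10 + 1/4*1/2 = 29/100
  d_2[2] = 3/5*7/10 + 3/20*1/10 + 1/4*1/5 = 97/200
  d_2[3] = 3/5*1/5 + 3/20*1/5 + 1/4*3/10 = 9/40
d_2 = (1=29/100, 2=97/200, 3=9/40)
  d_3[1] = 29/100*1/10 + 97/200*7/10 + 9/40*1/2 = 481/1000
  d_3[2] = 29/100*7/10 + 97/200*1/10 + 9/40*1/5 = 593/2000
  d_3[3] = 29/100*1/5 + 97/200*1/5 + 9/40*3/10 = 89/400
d_3 = (1=481/1000, 2=593/2000, 3=89/400)
  d_4[1] = 481/1000*1/10 + 593/2000*7/10 + 89/400*1/2 = 3669/10000
  d_4[2] = 481/1000*7/10 + 593/2000*1/10 + 89/400*1/5 = 8217/20000
  d_4[3] = 481/1000*1/5 + 593/2000*1/5 + 89/400*3/10 = 889/4000
d_4 = (1=3669/10000, 2=8217/20000, 3=889/4000)

Answer: 3669/10000 8217/20000 889/4000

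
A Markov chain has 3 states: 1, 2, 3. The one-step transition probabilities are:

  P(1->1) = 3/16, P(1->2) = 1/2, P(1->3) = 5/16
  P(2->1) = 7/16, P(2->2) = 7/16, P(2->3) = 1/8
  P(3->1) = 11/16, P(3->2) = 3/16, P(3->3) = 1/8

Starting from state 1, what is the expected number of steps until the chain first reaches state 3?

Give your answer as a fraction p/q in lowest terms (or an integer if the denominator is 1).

Answer: 272/61

Derivation:
Let h_i = expected steps to first reach 3 from state i.
Boundary: h_3 = 0.
First-step equations for the other states:
  h_1 = 1 + 3/16*h_1 + 1/2*h_2 + 5/16*h_3
  h_2 = 1 + 7/16*h_1 + 7/16*h_2 + 1/8*h_3

Substituting h_3 = 0 and rearranging gives the linear system (I - Q) h = 1:
  [13/16, -1/2] . (h_1, h_2) = 1
  [-7/16, 9/16] . (h_1, h_2) = 1

Solving yields:
  h_1 = 272/61
  h_2 = 320/61

Starting state is 1, so the expected hitting time is h_1 = 272/61.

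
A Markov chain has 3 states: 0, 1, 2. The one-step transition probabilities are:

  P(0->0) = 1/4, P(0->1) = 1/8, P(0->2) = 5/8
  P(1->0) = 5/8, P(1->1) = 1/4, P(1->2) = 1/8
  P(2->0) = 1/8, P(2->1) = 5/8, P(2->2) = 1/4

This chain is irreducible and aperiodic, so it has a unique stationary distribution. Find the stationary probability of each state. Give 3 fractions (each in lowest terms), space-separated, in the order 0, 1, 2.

The stationary distribution satisfies pi = pi * P, i.e.:
  pi_0 = 1/4*pi_0 + 5/8*pi_1 + 1/8*pi_2
  pi_1 = 1/8*pi_0 + 1/4*pi_1 + 5/8*pi_2
  pi_2 = 5/8*pi_0 + 1/8*pi_1 + 1/4*pi_2
with normalization: pi_0 + pi_1 + pi_2 = 1.

Using the first 2 balance equations plus normalization, the linear system A*pi = b is:
  [-3/4, 5/8, 1/8] . pi = 0
  [1/8, -3/4, 5/8] . pi = 0
  [1, 1, 1] . pi = 1

Solving yields:
  pi_0 = 1/3
  pi_1 = 1/3
  pi_2 = 1/3

Verification (pi * P):
  1/3*1/4 + 1/3*5/8 + 1/3*1/8 = 1/3 = pi_0  (ok)
  1/3*1/8 + 1/3*1/4 + 1/3*5/8 = 1/3 = pi_1  (ok)
  1/3*5/8 + 1/3*1/8 + 1/3*1/4 = 1/3 = pi_2  (ok)

Answer: 1/3 1/3 1/3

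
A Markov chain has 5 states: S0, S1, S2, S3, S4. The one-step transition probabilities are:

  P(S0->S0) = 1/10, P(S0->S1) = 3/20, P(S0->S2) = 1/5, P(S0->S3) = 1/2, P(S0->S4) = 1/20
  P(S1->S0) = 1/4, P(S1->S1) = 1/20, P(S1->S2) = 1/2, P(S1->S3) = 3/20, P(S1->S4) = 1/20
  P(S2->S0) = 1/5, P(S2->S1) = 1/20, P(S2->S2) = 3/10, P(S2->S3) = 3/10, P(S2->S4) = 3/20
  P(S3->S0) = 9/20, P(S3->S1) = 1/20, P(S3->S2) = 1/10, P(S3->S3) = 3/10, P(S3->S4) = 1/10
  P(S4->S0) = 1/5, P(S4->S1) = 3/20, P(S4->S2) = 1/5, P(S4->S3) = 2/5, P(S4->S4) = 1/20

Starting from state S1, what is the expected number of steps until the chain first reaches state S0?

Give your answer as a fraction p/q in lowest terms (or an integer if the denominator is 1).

Let h_i = expected steps to first reach S0 from state i.
Boundary: h_S0 = 0.
First-step equations for the other states:
  h_S1 = 1 + 1/4*h_S0 + 1/20*h_S1 + 1/2*h_S2 + 3/20*h_S3 + 1/20*h_S4
  h_S2 = 1 + 1/5*h_S0 + 1/20*h_S1 + 3/10*h_S2 + 3/10*h_S3 + 3/20*h_S4
  h_S3 = 1 + 9/20*h_S0 + 1/20*h_S1 + 1/10*h_S2 + 3/10*h_S3 + 1/10*h_S4
  h_S4 = 1 + 1/5*h_S0 + 3/20*h_S1 + 1/5*h_S2 + 2/5*h_S3 + 1/20*h_S4

Substituting h_S0 = 0 and rearranging gives the linear system (I - Q) h = 1:
  [19/20, -1/2, -3/20, -1/20] . (h_S1, h_S2, h_S3, h_S4) = 1
  [-1/20, 7/10, -3/10, -3/20] . (h_S1, h_S2, h_S3, h_S4) = 1
  [-1/20, -1/10, 7/10, -1/10] . (h_S1, h_S2, h_S3, h_S4) = 1
  [-3/20, -1/5, -2/5, 19/20] . (h_S1, h_S2, h_S3, h_S4) = 1

Solving yields:
  h_S1 = 88220/24843
  h_S2 = 89140/24843
  h_S3 = 22320/8281
  h_S4 = 87040/24843

Starting state is S1, so the expected hitting time is h_S1 = 88220/24843.

Answer: 88220/24843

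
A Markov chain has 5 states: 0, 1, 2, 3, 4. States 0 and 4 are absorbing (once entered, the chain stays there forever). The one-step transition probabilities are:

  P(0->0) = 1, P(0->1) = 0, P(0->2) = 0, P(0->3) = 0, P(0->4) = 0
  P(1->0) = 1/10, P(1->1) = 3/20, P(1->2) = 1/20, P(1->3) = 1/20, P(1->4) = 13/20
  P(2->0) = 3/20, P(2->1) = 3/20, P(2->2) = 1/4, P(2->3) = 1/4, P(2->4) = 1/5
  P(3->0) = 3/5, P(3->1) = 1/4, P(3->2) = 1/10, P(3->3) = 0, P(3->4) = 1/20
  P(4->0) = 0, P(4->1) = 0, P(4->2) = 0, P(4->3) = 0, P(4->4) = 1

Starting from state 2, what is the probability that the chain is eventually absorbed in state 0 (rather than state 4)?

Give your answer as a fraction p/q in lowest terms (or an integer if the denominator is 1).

Let a_i = P(absorbed in 0 | start in state i).
Boundary conditions: a_0 = 1, a_4 = 0.
For each transient state i, a_i = sum_j P(i->j) * a_j:
  a_1 = 1/10*a_0 + 3/20*a_1 + 1/20*a_2 + 1/20*a_3 + 13/20*a_4
  a_2 = 3/20*a_0 + 3/20*a_1 + 1/4*a_2 + 1/4*a_3 + 1/5*a_4
  a_3 = 3/5*a_0 + 1/4*a_1 + 1/10*a_2 + 0*a_3 + 1/20*a_4

Substituting a_0 = 1 and a_4 = 0, rearrange to (I - Q) a = r where r[i] = P(i -> 0):
  [17/20, -1/20, -1/20] . (a_1, a_2, a_3) = 1/10
  [-3/20, 3/4, -1/4] . (a_1, a_2, a_3) = 3/20
  [-1/4, -1/10, 1] . (a_1, a_2, a_3) = 3/5

Solving yields:
  a_1 = 443/2382
  a_2 = 2231/4764
  a_3 = 1101/1588

Starting state is 2, so the absorption probability is a_2 = 2231/4764.

Answer: 2231/4764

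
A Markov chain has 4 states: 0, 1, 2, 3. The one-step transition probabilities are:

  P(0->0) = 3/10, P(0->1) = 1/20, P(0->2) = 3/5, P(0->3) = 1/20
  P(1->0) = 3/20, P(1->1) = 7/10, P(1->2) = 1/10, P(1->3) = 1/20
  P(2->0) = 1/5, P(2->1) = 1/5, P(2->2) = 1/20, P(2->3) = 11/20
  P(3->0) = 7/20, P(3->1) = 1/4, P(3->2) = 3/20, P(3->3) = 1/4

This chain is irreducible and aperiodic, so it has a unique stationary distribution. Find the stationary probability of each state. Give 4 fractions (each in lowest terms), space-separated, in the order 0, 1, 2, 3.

Answer: 25/106 37/106 23/106 21/106

Derivation:
The stationary distribution satisfies pi = pi * P, i.e.:
  pi_0 = 3/10*pi_0 + 3/20*pi_1 + 1/5*pi_2 + 7/20*pi_3
  pi_1 = 1/20*pi_0 + 7/10*pi_1 + 1/5*pi_2 + 1/4*pi_3
  pi_2 = 3/5*pi_0 + 1/10*pi_1 + 1/20*pi_2 + 3/20*pi_3
  pi_3 = 1/20*pi_0 + 1/20*pi_1 + 11/20*pi_2 + 1/4*pi_3
with normalization: pi_0 + pi_1 + pi_2 + pi_3 = 1.

Using the first 3 balance equations plus normalization, the linear system A*pi = b is:
  [-7/10, 3/20, 1/5, 7/20] . pi = 0
  [1/20, -3/10, 1/5, 1/4] . pi = 0
  [3/5, 1/10, -19/20, 3/20] . pi = 0
  [1, 1, 1, 1] . pi = 1

Solving yields:
  pi_0 = 25/106
  pi_1 = 37/106
  pi_2 = 23/106
  pi_3 = 21/106

Verification (pi * P):
  25/106*3/10 + 37/106*3/20 + 23/106*1/5 + 21/106*7/20 = 25/106 = pi_0  (ok)
  25/106*1/20 + 37/106*7/10 + 23/106*1/5 + 21/106*1/4 = 37/106 = pi_1  (ok)
  25/106*3/5 + 37/106*1/10 + 23/106*1/20 + 21/106*3/20 = 23/106 = pi_2  (ok)
  25/106*1/20 + 37/106*1/20 + 23/106*11/20 + 21/106*1/4 = 21/106 = pi_3  (ok)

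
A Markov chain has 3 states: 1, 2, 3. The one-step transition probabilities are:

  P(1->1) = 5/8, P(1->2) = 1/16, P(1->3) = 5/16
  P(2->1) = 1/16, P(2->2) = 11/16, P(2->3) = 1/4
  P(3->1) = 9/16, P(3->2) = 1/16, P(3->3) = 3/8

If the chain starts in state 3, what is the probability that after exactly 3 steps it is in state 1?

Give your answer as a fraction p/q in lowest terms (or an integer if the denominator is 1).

Answer: 2241/4096

Derivation:
Computing P^3 by repeated multiplication:
P^1 =
  1: [5/8, 1/16, 5/16]
  2: [1/16, 11/16, 1/4]
  3: [9/16, 1/16, 3/8]
P^2 =
  1: [73/128, 13/128, 21/64]
  2: [57/256, 63/128, 73/256]
  3: [145/256, 13/128, 85/256]
P^3 =
  1: [1121/2048, 129/1024, 669/2048]
  2: [1353/4096, 379/1024, 1227/4096]
  3: [2241/4096, 129/1024, 1339/4096]

(P^3)[3 -> 1] = 2241/4096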